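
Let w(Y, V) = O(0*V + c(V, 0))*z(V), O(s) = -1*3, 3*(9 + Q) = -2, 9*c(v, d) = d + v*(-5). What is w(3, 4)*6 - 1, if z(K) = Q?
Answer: 173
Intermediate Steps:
c(v, d) = -5*v/9 + d/9 (c(v, d) = (d + v*(-5))/9 = (d - 5*v)/9 = -5*v/9 + d/9)
Q = -29/3 (Q = -9 + (⅓)*(-2) = -9 - ⅔ = -29/3 ≈ -9.6667)
O(s) = -3
z(K) = -29/3
w(Y, V) = 29 (w(Y, V) = -3*(-29/3) = 29)
w(3, 4)*6 - 1 = 29*6 - 1 = 174 - 1 = 173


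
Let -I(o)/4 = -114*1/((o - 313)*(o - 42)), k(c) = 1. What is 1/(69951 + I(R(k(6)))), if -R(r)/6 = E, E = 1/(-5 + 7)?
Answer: 1185/82891973 ≈ 1.4296e-5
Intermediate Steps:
E = ½ (E = 1/2 = ½ ≈ 0.50000)
R(r) = -3 (R(r) = -6*½ = -3)
I(o) = 456/((-313 + o)*(-42 + o)) (I(o) = -(-456)/((o - 42)*(o - 313)) = -(-456)/((-42 + o)*(-313 + o)) = -(-456)/((-313 + o)*(-42 + o)) = 456/((-313 + o)*(-42 + o)))
1/(69951 + I(R(k(6)))) = 1/(69951 + 456/(13146 + (-3)² - 355*(-3))) = 1/(69951 + 456/(13146 + 9 + 1065)) = 1/(69951 + 456/14220) = 1/(69951 + 456*(1/14220)) = 1/(69951 + 38/1185) = 1/(82891973/1185) = 1185/82891973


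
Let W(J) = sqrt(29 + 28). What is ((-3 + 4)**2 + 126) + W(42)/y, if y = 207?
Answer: 127 + sqrt(57)/207 ≈ 127.04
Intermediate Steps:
W(J) = sqrt(57)
((-3 + 4)**2 + 126) + W(42)/y = ((-3 + 4)**2 + 126) + sqrt(57)/207 = (1**2 + 126) + sqrt(57)*(1/207) = (1 + 126) + sqrt(57)/207 = 127 + sqrt(57)/207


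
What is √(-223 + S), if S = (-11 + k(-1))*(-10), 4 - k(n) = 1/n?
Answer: I*√163 ≈ 12.767*I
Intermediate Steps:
k(n) = 4 - 1/n
S = 60 (S = (-11 + (4 - 1/(-1)))*(-10) = (-11 + (4 - 1*(-1)))*(-10) = (-11 + (4 + 1))*(-10) = (-11 + 5)*(-10) = -6*(-10) = 60)
√(-223 + S) = √(-223 + 60) = √(-163) = I*√163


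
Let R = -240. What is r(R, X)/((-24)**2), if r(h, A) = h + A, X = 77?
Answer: -163/576 ≈ -0.28299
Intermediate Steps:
r(h, A) = A + h
r(R, X)/((-24)**2) = (77 - 240)/((-24)**2) = -163/576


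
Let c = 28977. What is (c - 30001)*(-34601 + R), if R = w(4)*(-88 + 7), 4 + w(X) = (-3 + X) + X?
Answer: 35514368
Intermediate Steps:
w(X) = -7 + 2*X (w(X) = -4 + ((-3 + X) + X) = -4 + (-3 + 2*X) = -7 + 2*X)
R = -81 (R = (-7 + 2*4)*(-88 + 7) = (-7 + 8)*(-81) = 1*(-81) = -81)
(c - 30001)*(-34601 + R) = (28977 - 30001)*(-34601 - 81) = -1024*(-34682) = 35514368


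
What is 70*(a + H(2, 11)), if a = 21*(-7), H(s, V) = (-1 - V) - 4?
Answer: -11410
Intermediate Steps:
H(s, V) = -5 - V
a = -147
70*(a + H(2, 11)) = 70*(-147 + (-5 - 1*11)) = 70*(-147 + (-5 - 11)) = 70*(-147 - 16) = 70*(-163) = -11410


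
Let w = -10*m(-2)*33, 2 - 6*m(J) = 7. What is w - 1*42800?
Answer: -42525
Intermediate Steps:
m(J) = -5/6 (m(J) = 1/3 - 1/6*7 = 1/3 - 7/6 = -5/6)
w = 275 (w = -10*(-5/6)*33 = (25/3)*33 = 275)
w - 1*42800 = 275 - 1*42800 = 275 - 42800 = -42525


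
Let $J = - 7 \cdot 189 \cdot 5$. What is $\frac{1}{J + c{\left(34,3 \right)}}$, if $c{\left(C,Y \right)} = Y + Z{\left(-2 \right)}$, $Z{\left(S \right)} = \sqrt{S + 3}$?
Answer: $- \frac{1}{6611} \approx -0.00015126$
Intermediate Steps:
$Z{\left(S \right)} = \sqrt{3 + S}$
$J = -6615$ ($J = \left(-7\right) 945 = -6615$)
$c{\left(C,Y \right)} = 1 + Y$ ($c{\left(C,Y \right)} = Y + \sqrt{3 - 2} = Y + \sqrt{1} = Y + 1 = 1 + Y$)
$\frac{1}{J + c{\left(34,3 \right)}} = \frac{1}{-6615 + \left(1 + 3\right)} = \frac{1}{-6615 + 4} = \frac{1}{-6611} = - \frac{1}{6611}$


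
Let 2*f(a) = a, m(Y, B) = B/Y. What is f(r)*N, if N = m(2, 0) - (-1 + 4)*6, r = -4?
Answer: 36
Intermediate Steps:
f(a) = a/2
N = -18 (N = 0/2 - (-1 + 4)*6 = 0*(½) - 3*6 = 0 - 1*18 = 0 - 18 = -18)
f(r)*N = ((½)*(-4))*(-18) = -2*(-18) = 36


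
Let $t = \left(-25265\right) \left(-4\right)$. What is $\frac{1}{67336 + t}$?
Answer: $\frac{1}{168396} \approx 5.9384 \cdot 10^{-6}$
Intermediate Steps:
$t = 101060$
$\frac{1}{67336 + t} = \frac{1}{67336 + 101060} = \frac{1}{168396}$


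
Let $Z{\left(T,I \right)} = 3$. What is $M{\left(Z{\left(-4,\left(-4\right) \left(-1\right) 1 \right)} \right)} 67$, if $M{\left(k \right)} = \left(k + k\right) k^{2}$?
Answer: $3618$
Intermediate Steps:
$M{\left(k \right)} = 2 k^{3}$ ($M{\left(k \right)} = 2 k k^{2} = 2 k^{3}$)
$M{\left(Z{\left(-4,\left(-4\right) \left(-1\right) 1 \right)} \right)} 67 = 2 \cdot 3^{3} \cdot 67 = 2 \cdot 27 \cdot 67 = 54 \cdot 67 = 3618$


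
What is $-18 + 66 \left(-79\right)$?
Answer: $-5232$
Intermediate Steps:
$-18 + 66 \left(-79\right) = -18 - 5214 = -5232$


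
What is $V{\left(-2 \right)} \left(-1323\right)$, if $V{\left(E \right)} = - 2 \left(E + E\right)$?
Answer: $-10584$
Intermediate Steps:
$V{\left(E \right)} = - 4 E$ ($V{\left(E \right)} = - 2 \cdot 2 E = - 4 E$)
$V{\left(-2 \right)} \left(-1323\right) = \left(-4\right) \left(-2\right) \left(-1323\right) = 8 \left(-1323\right) = -10584$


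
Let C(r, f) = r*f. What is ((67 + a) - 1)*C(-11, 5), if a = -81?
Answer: 825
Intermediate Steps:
C(r, f) = f*r
((67 + a) - 1)*C(-11, 5) = ((67 - 81) - 1)*(5*(-11)) = (-14 - 1)*(-55) = -15*(-55) = 825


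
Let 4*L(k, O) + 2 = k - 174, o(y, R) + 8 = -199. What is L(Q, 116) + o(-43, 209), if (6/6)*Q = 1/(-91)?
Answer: -91365/364 ≈ -251.00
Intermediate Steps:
o(y, R) = -207 (o(y, R) = -8 - 199 = -207)
Q = -1/91 (Q = 1/(-91) = -1/91 ≈ -0.010989)
L(k, O) = -44 + k/4 (L(k, O) = -1/2 + (k - 174)/4 = -1/2 + (-174 + k)/4 = -1/2 + (-87/2 + k/4) = -44 + k/4)
L(Q, 116) + o(-43, 209) = (-44 + (1/4)*(-1/91)) - 207 = (-44 - 1/364) - 207 = -16017/364 - 207 = -91365/364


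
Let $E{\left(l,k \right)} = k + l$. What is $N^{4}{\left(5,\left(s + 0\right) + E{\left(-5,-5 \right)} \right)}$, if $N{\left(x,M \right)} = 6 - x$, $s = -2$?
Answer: $1$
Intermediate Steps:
$N^{4}{\left(5,\left(s + 0\right) + E{\left(-5,-5 \right)} \right)} = \left(6 - 5\right)^{4} = 1^{4} = 1$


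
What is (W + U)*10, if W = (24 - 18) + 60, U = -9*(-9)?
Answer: 1470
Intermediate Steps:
U = 81
W = 66 (W = 6 + 60 = 66)
(W + U)*10 = (66 + 81)*10 = 147*10 = 1470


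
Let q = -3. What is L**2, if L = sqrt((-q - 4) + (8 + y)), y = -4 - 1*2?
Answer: 1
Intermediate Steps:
y = -6 (y = -4 - 2 = -6)
L = 1 (L = sqrt((-1*(-3) - 4) + (8 - 6)) = sqrt((3 - 4) + 2) = sqrt(-1 + 2) = sqrt(1) = 1)
L**2 = 1**2 = 1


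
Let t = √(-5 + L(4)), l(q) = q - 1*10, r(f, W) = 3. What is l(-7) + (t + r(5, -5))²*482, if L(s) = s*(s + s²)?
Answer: 40471 + 14460*√3 ≈ 65516.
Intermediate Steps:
l(q) = -10 + q (l(q) = q - 10 = -10 + q)
t = 5*√3 (t = √(-5 + 4²*(1 + 4)) = √(-5 + 16*5) = √(-5 + 80) = √75 = 5*√3 ≈ 8.6602)
l(-7) + (t + r(5, -5))²*482 = (-10 - 7) + (5*√3 + 3)²*482 = -17 + (3 + 5*√3)²*482 = -17 + 482*(3 + 5*√3)²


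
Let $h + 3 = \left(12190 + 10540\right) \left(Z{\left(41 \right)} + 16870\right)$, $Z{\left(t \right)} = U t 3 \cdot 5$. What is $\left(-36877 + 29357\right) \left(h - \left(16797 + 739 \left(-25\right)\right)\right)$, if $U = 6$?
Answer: $-3514325172000$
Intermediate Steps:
$Z{\left(t \right)} = 90 t$ ($Z{\left(t \right)} = 6 t 3 \cdot 5 = 6 t 15 = 90 t$)
$h = 467328797$ ($h = -3 + \left(12190 + 10540\right) \left(90 \cdot 41 + 16870\right) = -3 + 22730 \left(3690 + 16870\right) = -3 + 22730 \cdot 20560 = -3 + 467328800 = 467328797$)
$\left(-36877 + 29357\right) \left(h - \left(16797 + 739 \left(-25\right)\right)\right) = \left(-36877 + 29357\right) \left(467328797 - \left(16797 + 739 \left(-25\right)\right)\right) = - 7520 \left(467328797 - -1678\right) = - 7520 \left(467328797 + \left(-16797 + 18475\right)\right) = - 7520 \left(467328797 + 1678\right) = \left(-7520\right) 467330475 = -3514325172000$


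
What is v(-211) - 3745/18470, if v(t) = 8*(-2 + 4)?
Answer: 58355/3694 ≈ 15.797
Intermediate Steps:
v(t) = 16 (v(t) = 8*2 = 16)
v(-211) - 3745/18470 = 16 - 3745/18470 = 16 - 1*749/3694 = 16 - 749/3694 = 58355/3694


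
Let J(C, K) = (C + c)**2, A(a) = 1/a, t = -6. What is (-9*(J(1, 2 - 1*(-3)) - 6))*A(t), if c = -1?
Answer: -9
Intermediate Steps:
J(C, K) = (-1 + C)**2 (J(C, K) = (C - 1)**2 = (-1 + C)**2)
(-9*(J(1, 2 - 1*(-3)) - 6))*A(t) = -9*((-1 + 1)**2 - 6)/(-6) = -9*(0**2 - 6)*(-1/6) = -9*(0 - 6)*(-1/6) = -9*(-6)*(-1/6) = 54*(-1/6) = -9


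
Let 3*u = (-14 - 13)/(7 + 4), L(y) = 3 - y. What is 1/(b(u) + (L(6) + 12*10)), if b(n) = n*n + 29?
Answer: 121/17747 ≈ 0.0068181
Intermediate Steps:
u = -9/11 (u = ((-14 - 13)/(7 + 4))/3 = (-27/11)/3 = (-27*1/11)/3 = (⅓)*(-27/11) = -9/11 ≈ -0.81818)
b(n) = 29 + n² (b(n) = n² + 29 = 29 + n²)
1/(b(u) + (L(6) + 12*10)) = 1/((29 + (-9/11)²) + ((3 - 1*6) + 12*10)) = 1/((29 + 81/121) + ((3 - 6) + 120)) = 1/(3590/121 + (-3 + 120)) = 1/(3590/121 + 117) = 1/(17747/121) = 121/17747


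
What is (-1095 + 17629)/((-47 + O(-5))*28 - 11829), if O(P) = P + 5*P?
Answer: -16534/13985 ≈ -1.1823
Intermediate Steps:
O(P) = 6*P
(-1095 + 17629)/((-47 + O(-5))*28 - 11829) = (-1095 + 17629)/((-47 + 6*(-5))*28 - 11829) = 16534/((-47 - 30)*28 - 11829) = 16534/(-77*28 - 11829) = 16534/(-2156 - 11829) = 16534/(-13985) = 16534*(-1/13985) = -16534/13985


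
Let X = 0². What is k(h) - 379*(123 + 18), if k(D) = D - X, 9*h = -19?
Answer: -480970/9 ≈ -53441.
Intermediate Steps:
h = -19/9 (h = (⅑)*(-19) = -19/9 ≈ -2.1111)
X = 0
k(D) = D (k(D) = D - 1*0 = D + 0 = D)
k(h) - 379*(123 + 18) = -19/9 - 379*(123 + 18) = -19/9 - 379*141 = -19/9 - 53439 = -480970/9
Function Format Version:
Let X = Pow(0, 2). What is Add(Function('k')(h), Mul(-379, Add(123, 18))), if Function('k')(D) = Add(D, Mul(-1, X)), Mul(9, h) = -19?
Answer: Rational(-480970, 9) ≈ -53441.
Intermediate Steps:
h = Rational(-19, 9) (h = Mul(Rational(1, 9), -19) = Rational(-19, 9) ≈ -2.1111)
X = 0
Function('k')(D) = D (Function('k')(D) = Add(D, Mul(-1, 0)) = Add(D, 0) = D)
Add(Function('k')(h), Mul(-379, Add(123, 18))) = Add(Rational(-19, 9), Mul(-379, Add(123, 18))) = Add(Rational(-19, 9), Mul(-379, 141)) = Add(Rational(-19, 9), -53439) = Rational(-480970, 9)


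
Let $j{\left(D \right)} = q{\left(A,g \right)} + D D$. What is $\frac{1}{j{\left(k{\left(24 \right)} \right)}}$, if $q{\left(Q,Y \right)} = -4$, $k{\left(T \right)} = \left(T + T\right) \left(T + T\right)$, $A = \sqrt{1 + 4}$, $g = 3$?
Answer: $\frac{1}{5308412} \approx 1.8838 \cdot 10^{-7}$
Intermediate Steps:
$A = \sqrt{5} \approx 2.2361$
$k{\left(T \right)} = 4 T^{2}$ ($k{\left(T \right)} = 2 T 2 T = 4 T^{2}$)
$j{\left(D \right)} = -4 + D^{2}$ ($j{\left(D \right)} = -4 + D D = -4 + D^{2}$)
$\frac{1}{j{\left(k{\left(24 \right)} \right)}} = \frac{1}{-4 + \left(4 \cdot 24^{2}\right)^{2}} = \frac{1}{-4 + \left(4 \cdot 576\right)^{2}} = \frac{1}{-4 + 2304^{2}} = \frac{1}{-4 + 5308416} = \frac{1}{5308412}$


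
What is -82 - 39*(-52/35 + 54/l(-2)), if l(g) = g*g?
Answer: -38539/70 ≈ -550.56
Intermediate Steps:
l(g) = g²
-82 - 39*(-52/35 + 54/l(-2)) = -82 - 39*(-52/35 + 54/((-2)²)) = -82 - 39*(-52*1/35 + 54/4) = -82 - 39*(-52/35 + 54*(¼)) = -82 - 39*(-52/35 + 27/2) = -82 - 39*841/70 = -82 - 32799/70 = -38539/70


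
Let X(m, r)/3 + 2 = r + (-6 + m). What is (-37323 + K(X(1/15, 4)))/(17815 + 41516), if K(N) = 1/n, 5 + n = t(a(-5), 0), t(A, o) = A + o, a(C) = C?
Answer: -373231/593310 ≈ -0.62907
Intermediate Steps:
X(m, r) = -24 + 3*m + 3*r (X(m, r) = -6 + 3*(r + (-6 + m)) = -6 + 3*(-6 + m + r) = -6 + (-18 + 3*m + 3*r) = -24 + 3*m + 3*r)
n = -10 (n = -5 + (-5 + 0) = -5 - 5 = -10)
K(N) = -⅒ (K(N) = 1/(-10) = -⅒)
(-37323 + K(X(1/15, 4)))/(17815 + 41516) = (-37323 - ⅒)/(17815 + 41516) = -373231/10/59331 = -373231/10*1/59331 = -373231/593310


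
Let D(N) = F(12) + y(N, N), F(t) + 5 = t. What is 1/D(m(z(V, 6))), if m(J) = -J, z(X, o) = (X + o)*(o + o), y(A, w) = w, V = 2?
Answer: -1/89 ≈ -0.011236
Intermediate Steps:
z(X, o) = 2*o*(X + o) (z(X, o) = (X + o)*(2*o) = 2*o*(X + o))
F(t) = -5 + t
D(N) = 7 + N (D(N) = (-5 + 12) + N = 7 + N)
1/D(m(z(V, 6))) = 1/(7 - 2*6*(2 + 6)) = 1/(7 - 2*6*8) = 1/(7 - 1*96) = 1/(7 - 96) = 1/(-89) = -1/89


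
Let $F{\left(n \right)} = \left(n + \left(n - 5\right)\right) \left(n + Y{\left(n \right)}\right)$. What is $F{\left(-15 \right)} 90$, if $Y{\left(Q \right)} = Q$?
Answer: $94500$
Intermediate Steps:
$F{\left(n \right)} = 2 n \left(-5 + 2 n\right)$ ($F{\left(n \right)} = \left(n + \left(n - 5\right)\right) \left(n + n\right) = \left(n + \left(n - 5\right)\right) 2 n = \left(n + \left(-5 + n\right)\right) 2 n = \left(-5 + 2 n\right) 2 n = 2 n \left(-5 + 2 n\right)$)
$F{\left(-15 \right)} 90 = 2 \left(-15\right) \left(-5 + 2 \left(-15\right)\right) 90 = 2 \left(-15\right) \left(-5 - 30\right) 90 = 2 \left(-15\right) \left(-35\right) 90 = 1050 \cdot 90 = 94500$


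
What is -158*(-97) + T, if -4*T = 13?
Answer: 61291/4 ≈ 15323.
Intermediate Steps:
T = -13/4 (T = -¼*13 = -13/4 ≈ -3.2500)
-158*(-97) + T = -158*(-97) - 13/4 = 15326 - 13/4 = 61291/4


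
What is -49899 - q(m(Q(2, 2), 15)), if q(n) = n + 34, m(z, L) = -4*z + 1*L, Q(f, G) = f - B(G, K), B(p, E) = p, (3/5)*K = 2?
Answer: -49948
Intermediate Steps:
K = 10/3 (K = (5/3)*2 = 10/3 ≈ 3.3333)
Q(f, G) = f - G
m(z, L) = L - 4*z (m(z, L) = -4*z + L = L - 4*z)
q(n) = 34 + n
-49899 - q(m(Q(2, 2), 15)) = -49899 - (34 + (15 - 4*(2 - 1*2))) = -49899 - (34 + (15 - 4*(2 - 2))) = -49899 - (34 + (15 - 4*0)) = -49899 - (34 + (15 + 0)) = -49899 - (34 + 15) = -49899 - 1*49 = -49899 - 49 = -49948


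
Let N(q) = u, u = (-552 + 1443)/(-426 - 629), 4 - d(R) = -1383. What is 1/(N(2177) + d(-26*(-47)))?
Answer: 1055/1462394 ≈ 0.00072142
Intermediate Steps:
d(R) = 1387 (d(R) = 4 - 1*(-1383) = 4 + 1383 = 1387)
u = -891/1055 (u = 891/(-1055) = 891*(-1/1055) = -891/1055 ≈ -0.84455)
N(q) = -891/1055
1/(N(2177) + d(-26*(-47))) = 1/(-891/1055 + 1387) = 1/(1462394/1055) = 1055/1462394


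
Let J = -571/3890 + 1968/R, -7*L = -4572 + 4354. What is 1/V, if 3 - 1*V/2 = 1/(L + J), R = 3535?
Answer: 86777427/515164102 ≈ 0.16845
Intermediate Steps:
L = 218/7 (L = -(-4572 + 4354)/7 = -1/7*(-218) = 218/7 ≈ 31.143)
J = 1127407/2750230 (J = -571/3890 + 1968/3535 = 1127407/2750230 ≈ 0.40993)
V = 515164102/86777427 (V = 6 - 2/(218/7 + 1127407/2750230) = 6 - 2/86777427/2750230 = 6 - 2*2750230/86777427 = 6 - 5500460/86777427 = 515164102/86777427 ≈ 5.9366)
1/V = 1/(515164102/86777427) = 86777427/515164102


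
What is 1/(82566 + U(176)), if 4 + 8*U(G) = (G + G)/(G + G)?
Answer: 8/660525 ≈ 1.2112e-5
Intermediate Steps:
U(G) = -3/8 (U(G) = -½ + ((G + G)/(G + G))/8 = -½ + ((2*G)/((2*G)))/8 = -½ + ((2*G)*(1/(2*G)))/8 = -½ + (⅛)*1 = -½ + ⅛ = -3/8)
1/(82566 + U(176)) = 1/(82566 - 3/8) = 1/(660525/8) = 8/660525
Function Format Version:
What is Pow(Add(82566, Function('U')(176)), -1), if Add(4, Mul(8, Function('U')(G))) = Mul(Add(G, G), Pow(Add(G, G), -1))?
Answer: Rational(8, 660525) ≈ 1.2112e-5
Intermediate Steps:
Function('U')(G) = Rational(-3, 8) (Function('U')(G) = Add(Rational(-1, 2), Mul(Rational(1, 8), Mul(Add(G, G), Pow(Add(G, G), -1)))) = Add(Rational(-1, 2), Mul(Rational(1, 8), Mul(Mul(2, G), Pow(Mul(2, G), -1)))) = Add(Rational(-1, 2), Mul(Rational(1, 8), Mul(Mul(2, G), Mul(Rational(1, 2), Pow(G, -1))))) = Add(Rational(-1, 2), Mul(Rational(1, 8), 1)) = Add(Rational(-1, 2), Rational(1, 8)) = Rational(-3, 8))
Pow(Add(82566, Function('U')(176)), -1) = Pow(Add(82566, Rational(-3, 8)), -1) = Pow(Rational(660525, 8), -1) = Rational(8, 660525)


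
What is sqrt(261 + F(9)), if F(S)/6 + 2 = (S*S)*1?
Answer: 7*sqrt(15) ≈ 27.111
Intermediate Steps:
F(S) = -12 + 6*S**2 (F(S) = -12 + 6*((S*S)*1) = -12 + 6*(S**2*1) = -12 + 6*S**2)
sqrt(261 + F(9)) = sqrt(261 + (-12 + 6*9**2)) = sqrt(261 + (-12 + 6*81)) = sqrt(261 + (-12 + 486)) = sqrt(261 + 474) = sqrt(735) = 7*sqrt(15)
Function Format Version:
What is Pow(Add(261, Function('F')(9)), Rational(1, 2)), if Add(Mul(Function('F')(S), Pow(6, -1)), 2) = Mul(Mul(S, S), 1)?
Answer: Mul(7, Pow(15, Rational(1, 2))) ≈ 27.111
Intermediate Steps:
Function('F')(S) = Add(-12, Mul(6, Pow(S, 2))) (Function('F')(S) = Add(-12, Mul(6, Mul(Mul(S, S), 1))) = Add(-12, Mul(6, Mul(Pow(S, 2), 1))) = Add(-12, Mul(6, Pow(S, 2))))
Pow(Add(261, Function('F')(9)), Rational(1, 2)) = Pow(Add(261, Add(-12, Mul(6, Pow(9, 2)))), Rational(1, 2)) = Pow(Add(261, Add(-12, Mul(6, 81))), Rational(1, 2)) = Pow(Add(261, Add(-12, 486)), Rational(1, 2)) = Pow(Add(261, 474), Rational(1, 2)) = Pow(735, Rational(1, 2)) = Mul(7, Pow(15, Rational(1, 2)))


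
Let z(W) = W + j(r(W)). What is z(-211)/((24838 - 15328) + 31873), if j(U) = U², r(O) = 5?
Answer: -186/41383 ≈ -0.0044946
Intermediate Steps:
z(W) = 25 + W (z(W) = W + 5² = W + 25 = 25 + W)
z(-211)/((24838 - 15328) + 31873) = (25 - 211)/((24838 - 15328) + 31873) = -186/(9510 + 31873) = -186/41383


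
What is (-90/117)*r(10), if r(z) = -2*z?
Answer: 200/13 ≈ 15.385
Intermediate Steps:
(-90/117)*r(10) = (-90/117)*(-2*10) = -90*1/117*(-20) = -10/13*(-20) = 200/13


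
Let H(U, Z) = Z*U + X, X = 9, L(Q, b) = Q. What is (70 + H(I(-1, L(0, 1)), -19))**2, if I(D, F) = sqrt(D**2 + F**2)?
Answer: 3600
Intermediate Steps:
H(U, Z) = 9 + U*Z (H(U, Z) = Z*U + 9 = U*Z + 9 = 9 + U*Z)
(70 + H(I(-1, L(0, 1)), -19))**2 = (70 + (9 + sqrt((-1)**2 + 0**2)*(-19)))**2 = (70 + (9 + sqrt(1 + 0)*(-19)))**2 = (70 + (9 + sqrt(1)*(-19)))**2 = (70 + (9 + 1*(-19)))**2 = (70 + (9 - 19))**2 = (70 - 10)**2 = 60**2 = 3600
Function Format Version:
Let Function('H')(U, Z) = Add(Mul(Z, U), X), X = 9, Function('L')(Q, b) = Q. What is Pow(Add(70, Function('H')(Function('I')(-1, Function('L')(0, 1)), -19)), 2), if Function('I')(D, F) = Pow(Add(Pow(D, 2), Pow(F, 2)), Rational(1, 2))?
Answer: 3600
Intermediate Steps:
Function('H')(U, Z) = Add(9, Mul(U, Z)) (Function('H')(U, Z) = Add(Mul(Z, U), 9) = Add(Mul(U, Z), 9) = Add(9, Mul(U, Z)))
Pow(Add(70, Function('H')(Function('I')(-1, Function('L')(0, 1)), -19)), 2) = Pow(Add(70, Add(9, Mul(Pow(Add(Pow(-1, 2), Pow(0, 2)), Rational(1, 2)), -19))), 2) = Pow(Add(70, Add(9, Mul(Pow(Add(1, 0), Rational(1, 2)), -19))), 2) = Pow(Add(70, Add(9, Mul(Pow(1, Rational(1, 2)), -19))), 2) = Pow(Add(70, Add(9, Mul(1, -19))), 2) = Pow(Add(70, Add(9, -19)), 2) = Pow(Add(70, -10), 2) = Pow(60, 2) = 3600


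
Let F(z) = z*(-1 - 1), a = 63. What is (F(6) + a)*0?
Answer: 0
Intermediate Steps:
F(z) = -2*z (F(z) = z*(-2) = -2*z)
(F(6) + a)*0 = (-2*6 + 63)*0 = (-12 + 63)*0 = 51*0 = 0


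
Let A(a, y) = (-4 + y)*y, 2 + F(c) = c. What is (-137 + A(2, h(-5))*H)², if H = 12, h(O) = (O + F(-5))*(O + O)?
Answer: 27856611409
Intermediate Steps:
F(c) = -2 + c
h(O) = 2*O*(-7 + O) (h(O) = (O + (-2 - 5))*(O + O) = (O - 7)*(2*O) = (-7 + O)*(2*O) = 2*O*(-7 + O))
A(a, y) = y*(-4 + y)
(-137 + A(2, h(-5))*H)² = (-137 + ((2*(-5)*(-7 - 5))*(-4 + 2*(-5)*(-7 - 5)))*12)² = (-137 + ((2*(-5)*(-12))*(-4 + 2*(-5)*(-12)))*12)² = (-137 + (120*(-4 + 120))*12)² = (-137 + (120*116)*12)² = (-137 + 13920*12)² = (-137 + 167040)² = 166903² = 27856611409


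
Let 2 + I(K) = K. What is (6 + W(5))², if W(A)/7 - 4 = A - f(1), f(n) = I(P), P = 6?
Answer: 1681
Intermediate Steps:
I(K) = -2 + K
f(n) = 4 (f(n) = -2 + 6 = 4)
W(A) = 7*A (W(A) = 28 + 7*(A - 1*4) = 28 + 7*(A - 4) = 28 + 7*(-4 + A) = 28 + (-28 + 7*A) = 7*A)
(6 + W(5))² = (6 + 7*5)² = (6 + 35)² = 41² = 1681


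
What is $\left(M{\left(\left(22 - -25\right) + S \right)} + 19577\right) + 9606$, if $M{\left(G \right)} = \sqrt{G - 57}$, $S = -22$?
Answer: $29183 + 4 i \sqrt{2} \approx 29183.0 + 5.6569 i$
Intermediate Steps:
$M{\left(G \right)} = \sqrt{-57 + G}$
$\left(M{\left(\left(22 - -25\right) + S \right)} + 19577\right) + 9606 = \left(\sqrt{-57 + \left(\left(22 - -25\right) - 22\right)} + 19577\right) + 9606 = \left(\sqrt{-57 + \left(\left(22 + 25\right) - 22\right)} + 19577\right) + 9606 = \left(\sqrt{-57 + \left(47 - 22\right)} + 19577\right) + 9606 = \left(\sqrt{-57 + 25} + 19577\right) + 9606 = \left(\sqrt{-32} + 19577\right) + 9606 = \left(4 i \sqrt{2} + 19577\right) + 9606 = \left(19577 + 4 i \sqrt{2}\right) + 9606 = 29183 + 4 i \sqrt{2}$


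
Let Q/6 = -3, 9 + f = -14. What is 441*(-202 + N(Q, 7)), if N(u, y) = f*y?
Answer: -160083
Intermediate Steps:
f = -23 (f = -9 - 14 = -23)
Q = -18 (Q = 6*(-3) = -18)
N(u, y) = -23*y
441*(-202 + N(Q, 7)) = 441*(-202 - 23*7) = 441*(-202 - 161) = 441*(-363) = -160083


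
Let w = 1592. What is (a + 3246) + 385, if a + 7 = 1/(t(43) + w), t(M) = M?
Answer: 5925241/1635 ≈ 3624.0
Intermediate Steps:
a = -11444/1635 (a = -7 + 1/(43 + 1592) = -7 + 1/1635 = -11444/1635 ≈ -6.9994)
(a + 3246) + 385 = (-11444/1635 + 3246) + 385 = 5295766/1635 + 385 = 5925241/1635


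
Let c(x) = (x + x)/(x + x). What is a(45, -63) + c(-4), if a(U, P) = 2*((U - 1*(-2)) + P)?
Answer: -31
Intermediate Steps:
a(U, P) = 4 + 2*P + 2*U (a(U, P) = 2*((U + 2) + P) = 2*((2 + U) + P) = 2*(2 + P + U) = 4 + 2*P + 2*U)
c(x) = 1 (c(x) = (2*x)/((2*x)) = (2*x)*(1/(2*x)) = 1)
a(45, -63) + c(-4) = (4 + 2*(-63) + 2*45) + 1 = (4 - 126 + 90) + 1 = -32 + 1 = -31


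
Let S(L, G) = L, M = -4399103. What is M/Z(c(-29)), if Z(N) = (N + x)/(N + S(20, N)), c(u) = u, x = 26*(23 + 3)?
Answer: 39591927/647 ≈ 61193.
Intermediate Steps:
x = 676 (x = 26*26 = 676)
Z(N) = (676 + N)/(20 + N) (Z(N) = (N + 676)/(N + 20) = (676 + N)/(20 + N))
M/Z(c(-29)) = -4399103*(20 - 29)/(676 - 29) = -4399103/(647/(-9)) = -4399103/((-⅑*647)) = -4399103/(-647/9) = -4399103*(-9/647) = 39591927/647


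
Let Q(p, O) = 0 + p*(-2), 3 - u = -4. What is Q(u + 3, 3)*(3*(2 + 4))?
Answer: -360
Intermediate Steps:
u = 7 (u = 3 - 1*(-4) = 3 + 4 = 7)
Q(p, O) = -2*p (Q(p, O) = 0 - 2*p = -2*p)
Q(u + 3, 3)*(3*(2 + 4)) = (-2*(7 + 3))*(3*(2 + 4)) = (-2*10)*(3*6) = -20*18 = -360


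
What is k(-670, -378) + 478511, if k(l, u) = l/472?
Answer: 112928261/236 ≈ 4.7851e+5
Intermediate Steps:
k(l, u) = l/472 (k(l, u) = l*(1/472) = l/472)
k(-670, -378) + 478511 = (1/472)*(-670) + 478511 = -335/236 + 478511 = 112928261/236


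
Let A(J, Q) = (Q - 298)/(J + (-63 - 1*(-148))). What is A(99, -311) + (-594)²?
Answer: 64921215/184 ≈ 3.5283e+5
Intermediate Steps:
A(J, Q) = (-298 + Q)/(85 + J) (A(J, Q) = (-298 + Q)/(J + (-63 + 148)) = (-298 + Q)/(J + 85) = (-298 + Q)/(85 + J))
A(99, -311) + (-594)² = (-298 - 311)/(85 + 99) + (-594)² = -609/184 + 352836 = 64921215/184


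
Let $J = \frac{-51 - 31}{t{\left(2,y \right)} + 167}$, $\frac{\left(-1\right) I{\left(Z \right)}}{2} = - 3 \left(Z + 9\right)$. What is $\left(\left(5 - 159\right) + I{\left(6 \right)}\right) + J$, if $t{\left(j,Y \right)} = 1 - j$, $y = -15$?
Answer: $- \frac{5353}{83} \approx -64.494$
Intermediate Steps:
$I{\left(Z \right)} = 54 + 6 Z$ ($I{\left(Z \right)} = - 2 \left(- 3 \left(Z + 9\right)\right) = - 2 \left(- 3 \left(9 + Z\right)\right) = - 2 \left(-27 - 3 Z\right) = 54 + 6 Z$)
$J = - \frac{41}{83}$ ($J = \frac{-51 - 31}{\left(1 - 2\right) + 167} = - \frac{82}{\left(1 - 2\right) + 167} = - \frac{82}{-1 + 167} = - \frac{82}{166} = \left(-82\right) \frac{1}{166} = - \frac{41}{83} \approx -0.49398$)
$\left(\left(5 - 159\right) + I{\left(6 \right)}\right) + J = \left(\left(5 - 159\right) + \left(54 + 6 \cdot 6\right)\right) - \frac{41}{83} = \left(-154 + \left(54 + 36\right)\right) - \frac{41}{83} = \left(-154 + 90\right) - \frac{41}{83} = -64 - \frac{41}{83} = - \frac{5353}{83}$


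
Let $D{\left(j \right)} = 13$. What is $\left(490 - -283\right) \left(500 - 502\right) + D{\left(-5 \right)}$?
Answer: $-1533$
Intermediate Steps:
$\left(490 - -283\right) \left(500 - 502\right) + D{\left(-5 \right)} = \left(490 - -283\right) \left(500 - 502\right) + 13 = \left(490 + 283\right) \left(500 - 502\right) + 13 = 773 \left(-2\right) + 13 = -1546 + 13 = -1533$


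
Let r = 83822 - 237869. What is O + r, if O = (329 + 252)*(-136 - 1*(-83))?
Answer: -184840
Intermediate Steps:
r = -154047
O = -30793 (O = 581*(-136 + 83) = 581*(-53) = -30793)
O + r = -30793 - 154047 = -184840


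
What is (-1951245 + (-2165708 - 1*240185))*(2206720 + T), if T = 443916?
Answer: -11549186839768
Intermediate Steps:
(-1951245 + (-2165708 - 1*240185))*(2206720 + T) = (-1951245 + (-2165708 - 1*240185))*(2206720 + 443916) = (-1951245 + (-2165708 - 240185))*2650636 = (-1951245 - 2405893)*2650636 = -4357138*2650636 = -11549186839768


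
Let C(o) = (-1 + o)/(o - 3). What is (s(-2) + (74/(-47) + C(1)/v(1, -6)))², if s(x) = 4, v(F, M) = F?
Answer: 12996/2209 ≈ 5.8832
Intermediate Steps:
C(o) = (-1 + o)/(-3 + o)
(s(-2) + (74/(-47) + C(1)/v(1, -6)))² = (4 + (74/(-47) + ((-1 + 1)/(-3 + 1))/1))² = (4 + (74*(-1/47) + (0/(-2))*1))² = (4 + (-74/47 - ½*0*1))² = (4 + (-74/47 + 0*1))² = (4 + (-74/47 + 0))² = (4 - 74/47)² = (114/47)² = 12996/2209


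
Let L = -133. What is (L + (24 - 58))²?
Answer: 27889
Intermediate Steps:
(L + (24 - 58))² = (-133 + (24 - 58))² = (-133 - 34)² = (-167)² = 27889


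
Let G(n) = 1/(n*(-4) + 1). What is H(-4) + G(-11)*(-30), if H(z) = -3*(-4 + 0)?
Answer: 34/3 ≈ 11.333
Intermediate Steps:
H(z) = 12 (H(z) = -3*(-4) = 12)
G(n) = 1/(1 - 4*n) (G(n) = 1/(-4*n + 1) = 1/(1 - 4*n))
H(-4) + G(-11)*(-30) = 12 - 1/(-1 + 4*(-11))*(-30) = 12 - 1/(-1 - 44)*(-30) = 12 - 1/(-45)*(-30) = 12 - 1*(-1/45)*(-30) = 12 + (1/45)*(-30) = 12 - 2/3 = 34/3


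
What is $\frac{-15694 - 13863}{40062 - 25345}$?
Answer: $- \frac{29557}{14717} \approx -2.0084$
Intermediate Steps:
$\frac{-15694 - 13863}{40062 - 25345} = - \frac{29557}{14717}$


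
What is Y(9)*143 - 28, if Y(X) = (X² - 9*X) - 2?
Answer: -314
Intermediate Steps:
Y(X) = -2 + X² - 9*X
Y(9)*143 - 28 = (-2 + 9² - 9*9)*143 - 28 = (-2 + 81 - 81)*143 - 28 = -2*143 - 28 = -286 - 28 = -314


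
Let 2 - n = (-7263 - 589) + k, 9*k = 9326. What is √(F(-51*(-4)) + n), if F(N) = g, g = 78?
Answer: √62062/3 ≈ 83.041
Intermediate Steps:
k = 9326/9 (k = (⅑)*9326 = 9326/9 ≈ 1036.2)
F(N) = 78
n = 61360/9 (n = 2 - ((-7263 - 589) + 9326/9) = 2 - (-7852 + 9326/9) = 2 - 1*(-61342/9) = 2 + 61342/9 = 61360/9 ≈ 6817.8)
√(F(-51*(-4)) + n) = √(78 + 61360/9) = √(62062/9) = √62062/3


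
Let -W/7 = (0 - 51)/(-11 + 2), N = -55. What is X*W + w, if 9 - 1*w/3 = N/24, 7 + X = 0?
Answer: 7477/24 ≈ 311.54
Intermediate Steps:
X = -7 (X = -7 + 0 = -7)
W = -119/3 (W = -7*(0 - 51)/(-11 + 2) = -(-357)/(-9) = -(-357)*(-1)/9 = -7*17/3 = -119/3 ≈ -39.667)
w = 271/8 (w = 27 - (-165)/24 = 27 - 3*(-55/24) = 27 + 55/8 = 271/8 ≈ 33.875)
X*W + w = -7*(-119/3) + 271/8 = 833/3 + 271/8 = 7477/24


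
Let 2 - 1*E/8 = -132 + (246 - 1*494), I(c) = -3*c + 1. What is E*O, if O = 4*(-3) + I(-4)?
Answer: 3056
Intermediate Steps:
I(c) = 1 - 3*c
O = 1 (O = 4*(-3) + (1 - 3*(-4)) = -12 + (1 + 12) = -12 + 13 = 1)
E = 3056 (E = 16 - 8*(-132 + (246 - 1*494)) = 16 - 8*(-132 + (246 - 494)) = 16 - 8*(-132 - 248) = 16 - 8*(-380) = 16 + 3040 = 3056)
E*O = 3056*1 = 3056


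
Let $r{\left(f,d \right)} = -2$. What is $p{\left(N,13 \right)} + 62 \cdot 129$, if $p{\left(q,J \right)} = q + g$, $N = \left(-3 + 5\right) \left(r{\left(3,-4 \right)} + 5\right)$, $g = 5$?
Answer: $8009$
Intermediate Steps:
$N = 6$ ($N = \left(-3 + 5\right) \left(-2 + 5\right) = 2 \cdot 3 = 6$)
$p{\left(q,J \right)} = 5 + q$ ($p{\left(q,J \right)} = q + 5 = 5 + q$)
$p{\left(N,13 \right)} + 62 \cdot 129 = \left(5 + 6\right) + 62 \cdot 129 = 11 + 7998 = 8009$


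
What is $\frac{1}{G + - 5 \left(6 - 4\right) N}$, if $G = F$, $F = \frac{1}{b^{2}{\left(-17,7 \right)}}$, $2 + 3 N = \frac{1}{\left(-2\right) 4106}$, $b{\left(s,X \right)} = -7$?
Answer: $\frac{201194}{1345481} \approx 0.14953$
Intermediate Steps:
$N = - \frac{5475}{8212}$ ($N = - \frac{2}{3} + \frac{1}{3 \left(\left(-2\right) 4106\right)} = - \frac{2}{3} + \frac{1}{3 \left(-8212\right)} = - \frac{2}{3} + \frac{1}{3} \left(- \frac{1}{8212}\right) = - \frac{2}{3} - \frac{1}{24636} = - \frac{5475}{8212} \approx -0.66671$)
$F = \frac{1}{49}$ ($F = \frac{1}{\left(-7\right)^{2}} = \frac{1}{49} \approx 0.020408$)
$G = \frac{1}{49} \approx 0.020408$
$\frac{1}{G + - 5 \left(6 - 4\right) N} = \frac{1}{\frac{1}{49} + - 5 \left(6 - 4\right) \left(- \frac{5475}{8212}\right)} = \frac{1}{\frac{1}{49} + \left(-5\right) 2 \left(- \frac{5475}{8212}\right)} = \frac{1}{\frac{1}{49} - - \frac{27375}{4106}} = \frac{1}{\frac{1}{49} + \frac{27375}{4106}} = \frac{1}{\frac{1345481}{201194}} = \frac{201194}{1345481}$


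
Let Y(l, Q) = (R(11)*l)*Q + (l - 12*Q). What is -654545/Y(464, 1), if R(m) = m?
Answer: -654545/5556 ≈ -117.81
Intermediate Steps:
Y(l, Q) = l - 12*Q + 11*Q*l (Y(l, Q) = (11*l)*Q + (l - 12*Q) = 11*Q*l + (l - 12*Q) = l - 12*Q + 11*Q*l)
-654545/Y(464, 1) = -654545/(464 - 12*1 + 11*1*464) = -654545/(464 - 12 + 5104) = -654545/5556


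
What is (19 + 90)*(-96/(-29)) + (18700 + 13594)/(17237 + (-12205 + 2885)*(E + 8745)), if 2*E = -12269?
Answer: 254406350546/705066067 ≈ 360.83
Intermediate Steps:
E = -12269/2 (E = (1/2)*(-12269) = -12269/2 ≈ -6134.5)
(19 + 90)*(-96/(-29)) + (18700 + 13594)/(17237 + (-12205 + 2885)*(E + 8745)) = (19 + 90)*(-96/(-29)) + (18700 + 13594)/(17237 + (-12205 + 2885)*(-12269/2 + 8745)) = 109*(-96*(-1/29)) + 32294/(17237 - 9320*5221/2) = 109*(96/29) + 32294/(17237 - 24329860) = 10464/29 + 32294/(-24312623) = 10464/29 + 32294*(-1/24312623) = 10464/29 - 32294/24312623 = 254406350546/705066067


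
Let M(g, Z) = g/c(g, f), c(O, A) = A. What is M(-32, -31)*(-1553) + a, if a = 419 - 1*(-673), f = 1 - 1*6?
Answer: -44236/5 ≈ -8847.2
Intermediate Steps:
f = -5 (f = 1 - 6 = -5)
M(g, Z) = -g/5 (M(g, Z) = g/(-5) = g*(-⅕) = -g/5)
a = 1092 (a = 419 + 673 = 1092)
M(-32, -31)*(-1553) + a = -⅕*(-32)*(-1553) + 1092 = (32/5)*(-1553) + 1092 = -49696/5 + 1092 = -44236/5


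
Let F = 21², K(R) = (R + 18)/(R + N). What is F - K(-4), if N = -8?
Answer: 2653/6 ≈ 442.17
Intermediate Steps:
K(R) = (18 + R)/(-8 + R) (K(R) = (R + 18)/(R - 8) = (18 + R)/(-8 + R))
F = 441
F - K(-4) = 441 - (18 - 4)/(-8 - 4) = 441 - 14/(-12) = 441 - (-1)*14/12 = 441 - 1*(-7/6) = 441 + 7/6 = 2653/6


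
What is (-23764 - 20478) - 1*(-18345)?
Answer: -25897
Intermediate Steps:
(-23764 - 20478) - 1*(-18345) = -44242 + 18345 = -25897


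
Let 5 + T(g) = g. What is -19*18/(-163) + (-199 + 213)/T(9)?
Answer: 1825/326 ≈ 5.5982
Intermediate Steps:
T(g) = -5 + g
-19*18/(-163) + (-199 + 213)/T(9) = -19*18/(-163) + (-199 + 213)/(-5 + 9) = -342*(-1/163) + 14/4 = 342/163 + 14*(1/4) = 342/163 + 7/2 = 1825/326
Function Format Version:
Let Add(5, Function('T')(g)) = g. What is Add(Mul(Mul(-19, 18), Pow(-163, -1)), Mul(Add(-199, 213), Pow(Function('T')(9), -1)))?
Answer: Rational(1825, 326) ≈ 5.5982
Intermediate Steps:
Function('T')(g) = Add(-5, g)
Add(Mul(Mul(-19, 18), Pow(-163, -1)), Mul(Add(-199, 213), Pow(Function('T')(9), -1))) = Add(Mul(Mul(-19, 18), Pow(-163, -1)), Mul(Add(-199, 213), Pow(Add(-5, 9), -1))) = Add(Mul(-342, Rational(-1, 163)), Mul(14, Pow(4, -1))) = Add(Rational(342, 163), Mul(14, Rational(1, 4))) = Add(Rational(342, 163), Rational(7, 2)) = Rational(1825, 326)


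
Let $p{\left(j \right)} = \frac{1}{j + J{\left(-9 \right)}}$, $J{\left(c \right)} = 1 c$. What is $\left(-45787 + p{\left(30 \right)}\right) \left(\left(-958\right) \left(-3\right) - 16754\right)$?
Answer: $\frac{13345980880}{21} \approx 6.3552 \cdot 10^{8}$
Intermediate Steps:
$J{\left(c \right)} = c$
$p{\left(j \right)} = \frac{1}{-9 + j}$ ($p{\left(j \right)} = \frac{1}{j - 9} = \frac{1}{-9 + j}$)
$\left(-45787 + p{\left(30 \right)}\right) \left(\left(-958\right) \left(-3\right) - 16754\right) = \left(-45787 + \frac{1}{-9 + 30}\right) \left(\left(-958\right) \left(-3\right) - 16754\right) = \left(-45787 + \frac{1}{21}\right) \left(2874 - 16754\right) = \left(-45787 + \frac{1}{21}\right) \left(-13880\right) = \left(- \frac{961526}{21}\right) \left(-13880\right) = \frac{13345980880}{21}$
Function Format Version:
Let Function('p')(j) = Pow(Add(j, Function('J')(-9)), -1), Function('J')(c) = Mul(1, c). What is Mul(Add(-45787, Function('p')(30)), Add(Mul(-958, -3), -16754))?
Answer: Rational(13345980880, 21) ≈ 6.3552e+8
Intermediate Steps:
Function('J')(c) = c
Function('p')(j) = Pow(Add(-9, j), -1) (Function('p')(j) = Pow(Add(j, -9), -1) = Pow(Add(-9, j), -1))
Mul(Add(-45787, Function('p')(30)), Add(Mul(-958, -3), -16754)) = Mul(Add(-45787, Pow(Add(-9, 30), -1)), Add(Mul(-958, -3), -16754)) = Mul(Add(-45787, Pow(21, -1)), Add(2874, -16754)) = Mul(Add(-45787, Rational(1, 21)), -13880) = Mul(Rational(-961526, 21), -13880) = Rational(13345980880, 21)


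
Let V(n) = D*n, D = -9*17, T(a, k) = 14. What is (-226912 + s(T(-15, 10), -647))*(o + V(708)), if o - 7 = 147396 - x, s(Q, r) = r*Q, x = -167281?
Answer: -48694769200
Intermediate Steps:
s(Q, r) = Q*r
D = -153
o = 314684 (o = 7 + (147396 - 1*(-167281)) = 7 + (147396 + 167281) = 7 + 314677 = 314684)
V(n) = -153*n
(-226912 + s(T(-15, 10), -647))*(o + V(708)) = (-226912 + 14*(-647))*(314684 - 153*708) = (-226912 - 9058)*(314684 - 108324) = -235970*206360 = -48694769200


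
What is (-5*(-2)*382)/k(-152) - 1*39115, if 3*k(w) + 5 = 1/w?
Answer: -31508435/761 ≈ -41404.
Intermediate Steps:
k(w) = -5/3 + 1/(3*w)
(-5*(-2)*382)/k(-152) - 1*39115 = (-5*(-2)*382)/(((⅓)*(1 - 5*(-152))/(-152))) - 1*39115 = (10*382)/(((⅓)*(-1/152)*(1 + 760))) - 39115 = 3820/(((⅓)*(-1/152)*761)) - 39115 = 3820/(-761/456) - 39115 = 3820*(-456/761) - 39115 = -1741920/761 - 39115 = -31508435/761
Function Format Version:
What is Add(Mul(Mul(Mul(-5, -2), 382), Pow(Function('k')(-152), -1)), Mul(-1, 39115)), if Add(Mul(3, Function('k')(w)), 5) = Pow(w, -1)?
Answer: Rational(-31508435, 761) ≈ -41404.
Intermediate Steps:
Function('k')(w) = Add(Rational(-5, 3), Mul(Rational(1, 3), Pow(w, -1)))
Add(Mul(Mul(Mul(-5, -2), 382), Pow(Function('k')(-152), -1)), Mul(-1, 39115)) = Add(Mul(Mul(Mul(-5, -2), 382), Pow(Mul(Rational(1, 3), Pow(-152, -1), Add(1, Mul(-5, -152))), -1)), Mul(-1, 39115)) = Add(Mul(Mul(10, 382), Pow(Mul(Rational(1, 3), Rational(-1, 152), Add(1, 760)), -1)), -39115) = Add(Mul(3820, Pow(Mul(Rational(1, 3), Rational(-1, 152), 761), -1)), -39115) = Add(Mul(3820, Pow(Rational(-761, 456), -1)), -39115) = Add(Mul(3820, Rational(-456, 761)), -39115) = Add(Rational(-1741920, 761), -39115) = Rational(-31508435, 761)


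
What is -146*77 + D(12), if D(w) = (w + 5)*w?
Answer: -11038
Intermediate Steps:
D(w) = w*(5 + w) (D(w) = (5 + w)*w = w*(5 + w))
-146*77 + D(12) = -146*77 + 12*(5 + 12) = -11242 + 12*17 = -11242 + 204 = -11038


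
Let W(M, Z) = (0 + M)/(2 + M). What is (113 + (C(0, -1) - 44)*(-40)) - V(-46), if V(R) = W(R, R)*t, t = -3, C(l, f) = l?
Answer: 41275/22 ≈ 1876.1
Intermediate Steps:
W(M, Z) = M/(2 + M)
V(R) = -3*R/(2 + R) (V(R) = (R/(2 + R))*(-3) = -3*R/(2 + R))
(113 + (C(0, -1) - 44)*(-40)) - V(-46) = (113 + (0 - 44)*(-40)) - (-3)*(-46)/(2 - 46) = (113 - 44*(-40)) - (-3)*(-46)/(-44) = (113 + 1760) - (-3)*(-46)*(-1)/44 = 1873 - 1*(-69/22) = 1873 + 69/22 = 41275/22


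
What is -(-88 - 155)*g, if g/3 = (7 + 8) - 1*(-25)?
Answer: 29160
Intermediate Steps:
g = 120 (g = 3*((7 + 8) - 1*(-25)) = 3*(15 + 25) = 3*40 = 120)
-(-88 - 155)*g = -(-88 - 155)*120 = -(-243)*120 = -1*(-29160) = 29160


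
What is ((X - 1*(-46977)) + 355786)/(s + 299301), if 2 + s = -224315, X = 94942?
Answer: 38285/5768 ≈ 6.6375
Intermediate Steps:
s = -224317 (s = -2 - 224315 = -224317)
((X - 1*(-46977)) + 355786)/(s + 299301) = ((94942 - 1*(-46977)) + 355786)/(-224317 + 299301) = ((94942 + 46977) + 355786)/74984 = (141919 + 355786)*(1/74984) = 497705*(1/74984) = 38285/5768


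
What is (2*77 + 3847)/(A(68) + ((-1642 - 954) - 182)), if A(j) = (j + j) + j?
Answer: -4001/2574 ≈ -1.5544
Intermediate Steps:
A(j) = 3*j (A(j) = 2*j + j = 3*j)
(2*77 + 3847)/(A(68) + ((-1642 - 954) - 182)) = (2*77 + 3847)/(3*68 + ((-1642 - 954) - 182)) = (154 + 3847)/(204 + (-2596 - 182)) = 4001/(204 - 2778) = 4001/(-2574) = 4001*(-1/2574) = -4001/2574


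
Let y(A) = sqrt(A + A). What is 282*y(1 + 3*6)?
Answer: 282*sqrt(38) ≈ 1738.4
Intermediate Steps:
y(A) = sqrt(2)*sqrt(A) (y(A) = sqrt(2*A) = sqrt(2)*sqrt(A))
282*y(1 + 3*6) = 282*(sqrt(2)*sqrt(1 + 3*6)) = 282*(sqrt(2)*sqrt(1 + 18)) = 282*(sqrt(2)*sqrt(19)) = 282*sqrt(38)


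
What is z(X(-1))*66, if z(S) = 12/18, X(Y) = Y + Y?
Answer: 44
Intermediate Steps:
X(Y) = 2*Y
z(S) = 2/3 (z(S) = 12*(1/18) = 2/3)
z(X(-1))*66 = (2/3)*66 = 44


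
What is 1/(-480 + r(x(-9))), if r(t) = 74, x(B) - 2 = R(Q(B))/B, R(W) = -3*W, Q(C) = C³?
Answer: -1/406 ≈ -0.0024631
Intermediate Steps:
x(B) = 2 - 3*B² (x(B) = 2 + (-3*B³)/B = 2 - 3*B²)
1/(-480 + r(x(-9))) = 1/(-480 + 74) = 1/(-406) = -1/406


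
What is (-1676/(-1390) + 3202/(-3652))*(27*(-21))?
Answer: -236718531/1269070 ≈ -186.53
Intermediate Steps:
(-1676/(-1390) + 3202/(-3652))*(27*(-21)) = (-1676*(-1/1390) + 3202*(-1/3652))*(-567) = (838/695 - 1601/1826)*(-567) = (417493/1269070)*(-567) = -236718531/1269070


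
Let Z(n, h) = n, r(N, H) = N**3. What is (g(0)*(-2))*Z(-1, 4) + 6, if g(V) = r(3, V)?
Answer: 60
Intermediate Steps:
g(V) = 27 (g(V) = 3**3 = 27)
(g(0)*(-2))*Z(-1, 4) + 6 = (27*(-2))*(-1) + 6 = -54*(-1) + 6 = 54 + 6 = 60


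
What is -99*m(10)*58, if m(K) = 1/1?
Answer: -5742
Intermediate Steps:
m(K) = 1
-99*m(10)*58 = -99*1*58 = -99*58 = -5742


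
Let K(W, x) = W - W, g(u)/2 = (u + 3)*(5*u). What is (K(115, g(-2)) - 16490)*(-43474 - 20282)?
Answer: 1051336440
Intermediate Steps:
g(u) = 10*u*(3 + u) (g(u) = 2*((u + 3)*(5*u)) = 2*((3 + u)*(5*u)) = 2*(5*u*(3 + u)) = 10*u*(3 + u))
K(W, x) = 0
(K(115, g(-2)) - 16490)*(-43474 - 20282) = (0 - 16490)*(-43474 - 20282) = -16490*(-63756) = 1051336440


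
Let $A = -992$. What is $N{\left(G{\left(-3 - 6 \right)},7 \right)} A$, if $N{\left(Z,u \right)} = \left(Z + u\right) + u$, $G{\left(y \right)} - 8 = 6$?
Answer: $-27776$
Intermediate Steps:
$G{\left(y \right)} = 14$ ($G{\left(y \right)} = 8 + 6 = 14$)
$N{\left(Z,u \right)} = Z + 2 u$
$N{\left(G{\left(-3 - 6 \right)},7 \right)} A = \left(14 + 2 \cdot 7\right) \left(-992\right) = \left(14 + 14\right) \left(-992\right) = 28 \left(-992\right) = -27776$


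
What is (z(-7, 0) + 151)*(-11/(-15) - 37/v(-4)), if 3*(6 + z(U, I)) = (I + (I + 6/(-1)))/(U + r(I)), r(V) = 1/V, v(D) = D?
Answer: nan ≈ nan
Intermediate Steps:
z(U, I) = -6 + (-6 + 2*I)/(3*(U + 1/I)) (z(U, I) = -6 + ((I + (I + 6/(-1)))/(U + 1/I))/3 = -6 + ((I + (I + 6*(-1)))/(U + 1/I))/3 = -6 + ((I + (I - 6))/(U + 1/I))/3 = -6 + ((I + (-6 + I))/(U + 1/I))/3 = -6 + ((-6 + 2*I)/(U + 1/I))/3 = -6 + (-6 + 2*I)/(3*(U + 1/I)))
(z(-7, 0) + 151)*(-11/(-15) - 37/v(-4)) = (2*(-9 - 1*0*(3 - 1*0 + 9*(-7)))/(3*(1 + 0*(-7))) + 151)*(-11/(-15) - 37/(-4)) = (2*(-9 - 1*0*(3 + 0 - 63))/(3*(1 + 0)) + 151)*(-11*(-1/15) - 37*(-1/4)) = ((2/3)*(-9 - 1*0*(-60))/1 + 151)*(11/15 + 37/4) = ((2/3)*1*(-9 + 0) + 151)*(599/60) = ((2/3)*1*(-9) + 151)*(599/60) = (-6 + 151)*(599/60) = 145*(599/60) = 17371/12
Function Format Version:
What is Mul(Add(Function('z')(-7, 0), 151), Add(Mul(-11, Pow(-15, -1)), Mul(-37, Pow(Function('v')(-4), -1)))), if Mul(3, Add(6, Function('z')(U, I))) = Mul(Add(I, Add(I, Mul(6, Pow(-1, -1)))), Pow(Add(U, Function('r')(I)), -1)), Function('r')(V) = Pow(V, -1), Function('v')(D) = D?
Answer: nan ≈ nan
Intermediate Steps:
Function('z')(U, I) = Add(-6, Mul(Rational(1, 3), Pow(Add(U, Pow(I, -1)), -1), Add(-6, Mul(2, I)))) (Function('z')(U, I) = Add(-6, Mul(Rational(1, 3), Mul(Add(I, Add(I, Mul(6, Pow(-1, -1)))), Pow(Add(U, Pow(I, -1)), -1)))) = Add(-6, Mul(Rational(1, 3), Mul(Add(I, Add(I, Mul(6, -1))), Pow(Add(U, Pow(I, -1)), -1)))) = Add(-6, Mul(Rational(1, 3), Mul(Add(I, Add(I, -6)), Pow(Add(U, Pow(I, -1)), -1)))) = Add(-6, Mul(Rational(1, 3), Mul(Add(I, Add(-6, I)), Pow(Add(U, Pow(I, -1)), -1)))) = Add(-6, Mul(Rational(1, 3), Mul(Add(-6, Mul(2, I)), Pow(Add(U, Pow(I, -1)), -1)))) = Add(-6, Mul(Rational(1, 3), Mul(Pow(Add(U, Pow(I, -1)), -1), Add(-6, Mul(2, I))))) = Add(-6, Mul(Rational(1, 3), Pow(Add(U, Pow(I, -1)), -1), Add(-6, Mul(2, I)))))
Mul(Add(Function('z')(-7, 0), 151), Add(Mul(-11, Pow(-15, -1)), Mul(-37, Pow(Function('v')(-4), -1)))) = Mul(Add(Mul(Rational(2, 3), Pow(Add(1, Mul(0, -7)), -1), Add(-9, Mul(-1, 0, Add(3, Mul(-1, 0), Mul(9, -7))))), 151), Add(Mul(-11, Pow(-15, -1)), Mul(-37, Pow(-4, -1)))) = Mul(Add(Mul(Rational(2, 3), Pow(Add(1, 0), -1), Add(-9, Mul(-1, 0, Add(3, 0, -63)))), 151), Add(Mul(-11, Rational(-1, 15)), Mul(-37, Rational(-1, 4)))) = Mul(Add(Mul(Rational(2, 3), Pow(1, -1), Add(-9, Mul(-1, 0, -60))), 151), Add(Rational(11, 15), Rational(37, 4))) = Mul(Add(Mul(Rational(2, 3), 1, Add(-9, 0)), 151), Rational(599, 60)) = Mul(Add(Mul(Rational(2, 3), 1, -9), 151), Rational(599, 60)) = Mul(Add(-6, 151), Rational(599, 60)) = Mul(145, Rational(599, 60)) = Rational(17371, 12)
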